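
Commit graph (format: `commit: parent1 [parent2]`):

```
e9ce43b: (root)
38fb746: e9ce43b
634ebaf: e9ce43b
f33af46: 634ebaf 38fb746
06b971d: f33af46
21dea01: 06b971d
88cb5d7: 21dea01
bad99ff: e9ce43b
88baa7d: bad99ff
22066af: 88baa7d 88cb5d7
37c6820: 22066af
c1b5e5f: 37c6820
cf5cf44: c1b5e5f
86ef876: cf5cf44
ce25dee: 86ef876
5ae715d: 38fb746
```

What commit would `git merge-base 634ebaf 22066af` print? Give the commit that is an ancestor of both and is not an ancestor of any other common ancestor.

Ancestors of 634ebaf: {634ebaf, e9ce43b}.
Ancestors of 22066af: {06b971d, 21dea01, 22066af, 38fb746, 634ebaf, 88baa7d, 88cb5d7, bad99ff, e9ce43b, f33af46}.
Common ancestors: {634ebaf, e9ce43b}.
Among these, 634ebaf is not an ancestor of any other common ancestor — it is the merge base.

634ebaf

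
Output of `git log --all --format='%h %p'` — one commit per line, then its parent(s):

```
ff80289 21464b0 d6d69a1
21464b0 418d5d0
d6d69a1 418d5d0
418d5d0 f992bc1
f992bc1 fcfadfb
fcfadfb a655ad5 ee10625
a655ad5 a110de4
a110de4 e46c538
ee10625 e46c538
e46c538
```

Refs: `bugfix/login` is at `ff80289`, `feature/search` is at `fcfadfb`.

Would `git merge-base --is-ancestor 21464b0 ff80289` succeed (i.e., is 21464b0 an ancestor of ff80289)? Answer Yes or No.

Ancestors of ff80289 (commits reachable by following parents): {21464b0, 418d5d0, a110de4, a655ad5, d6d69a1, e46c538, ee10625, f992bc1, fcfadfb, ff80289}.
21464b0 is in that set, so it is an ancestor of ff80289.

Yes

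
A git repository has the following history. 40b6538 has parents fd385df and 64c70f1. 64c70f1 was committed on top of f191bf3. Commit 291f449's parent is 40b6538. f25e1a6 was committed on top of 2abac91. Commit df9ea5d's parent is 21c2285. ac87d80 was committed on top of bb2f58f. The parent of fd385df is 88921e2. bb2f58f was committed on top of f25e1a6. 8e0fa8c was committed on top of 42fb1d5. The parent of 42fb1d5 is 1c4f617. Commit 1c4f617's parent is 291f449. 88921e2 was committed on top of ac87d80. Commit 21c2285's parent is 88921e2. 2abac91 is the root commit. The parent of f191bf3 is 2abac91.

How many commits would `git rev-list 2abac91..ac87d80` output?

Reachable from ac87d80: {2abac91, ac87d80, bb2f58f, f25e1a6}.
Reachable from 2abac91: {2abac91}.
In ac87d80's history but not 2abac91's: {ac87d80, bb2f58f, f25e1a6} — 3 commits.

3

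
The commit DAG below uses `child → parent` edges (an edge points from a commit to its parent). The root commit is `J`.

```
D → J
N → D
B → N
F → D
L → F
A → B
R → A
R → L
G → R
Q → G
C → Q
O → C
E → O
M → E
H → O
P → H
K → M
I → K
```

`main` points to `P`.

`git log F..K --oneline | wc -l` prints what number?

Reachable from K: {A, B, C, D, E, F, G, J, K, L, M, N, O, Q, R}.
Reachable from F: {D, F, J}.
In K's history but not F's: {A, B, C, E, G, K, L, M, N, O, Q, R} — 12 commits.

12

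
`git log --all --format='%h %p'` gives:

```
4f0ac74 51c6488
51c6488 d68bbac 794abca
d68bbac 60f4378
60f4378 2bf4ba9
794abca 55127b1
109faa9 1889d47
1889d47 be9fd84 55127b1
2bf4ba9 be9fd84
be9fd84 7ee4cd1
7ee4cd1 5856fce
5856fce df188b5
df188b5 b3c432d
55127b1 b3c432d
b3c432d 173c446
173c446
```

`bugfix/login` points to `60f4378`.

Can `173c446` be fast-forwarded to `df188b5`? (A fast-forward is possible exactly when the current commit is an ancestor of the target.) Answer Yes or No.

A fast-forward from 173c446 to df188b5 is possible iff 173c446 is an ancestor of df188b5.
Ancestors of df188b5: {173c446, b3c432d, df188b5}.
173c446 is among them, so fast-forward is possible.

Yes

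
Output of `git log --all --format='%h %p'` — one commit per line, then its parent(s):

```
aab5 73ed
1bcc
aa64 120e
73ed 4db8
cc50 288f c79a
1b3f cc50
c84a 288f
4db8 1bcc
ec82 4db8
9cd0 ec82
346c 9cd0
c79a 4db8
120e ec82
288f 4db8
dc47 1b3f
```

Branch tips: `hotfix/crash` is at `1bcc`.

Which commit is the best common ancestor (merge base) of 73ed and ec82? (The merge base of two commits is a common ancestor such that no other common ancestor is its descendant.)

4db8

Ancestors of 73ed: {1bcc, 4db8, 73ed}.
Ancestors of ec82: {1bcc, 4db8, ec82}.
Common ancestors: {1bcc, 4db8}.
Among these, 4db8 is not an ancestor of any other common ancestor — it is the merge base.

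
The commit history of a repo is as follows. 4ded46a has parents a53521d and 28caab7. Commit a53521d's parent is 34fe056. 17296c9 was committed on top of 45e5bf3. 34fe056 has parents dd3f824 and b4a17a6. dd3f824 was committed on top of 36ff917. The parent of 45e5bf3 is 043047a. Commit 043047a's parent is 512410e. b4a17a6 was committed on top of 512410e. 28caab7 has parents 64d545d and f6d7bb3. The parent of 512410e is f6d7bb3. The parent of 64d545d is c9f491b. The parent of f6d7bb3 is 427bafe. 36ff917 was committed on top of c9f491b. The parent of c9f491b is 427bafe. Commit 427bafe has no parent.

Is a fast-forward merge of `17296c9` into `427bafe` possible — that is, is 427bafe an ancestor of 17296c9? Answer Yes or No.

Yes

A fast-forward from 427bafe to 17296c9 is possible iff 427bafe is an ancestor of 17296c9.
Ancestors of 17296c9: {043047a, 17296c9, 427bafe, 45e5bf3, 512410e, f6d7bb3}.
427bafe is among them, so fast-forward is possible.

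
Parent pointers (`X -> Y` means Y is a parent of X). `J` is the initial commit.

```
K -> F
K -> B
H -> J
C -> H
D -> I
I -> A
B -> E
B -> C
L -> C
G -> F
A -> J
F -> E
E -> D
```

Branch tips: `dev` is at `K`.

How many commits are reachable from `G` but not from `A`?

Reachable from G: {A, D, E, F, G, I, J}.
Reachable from A: {A, J}.
In G's history but not A's: {D, E, F, G, I} — 5 commits.

5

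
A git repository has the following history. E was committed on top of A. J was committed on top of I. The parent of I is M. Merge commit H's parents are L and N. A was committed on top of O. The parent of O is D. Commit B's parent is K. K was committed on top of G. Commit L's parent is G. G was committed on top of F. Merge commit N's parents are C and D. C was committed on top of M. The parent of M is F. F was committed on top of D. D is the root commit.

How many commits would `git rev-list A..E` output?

Reachable from E: {A, D, E, O}.
Reachable from A: {A, D, O}.
In E's history but not A's: {E} — 1 commit.

1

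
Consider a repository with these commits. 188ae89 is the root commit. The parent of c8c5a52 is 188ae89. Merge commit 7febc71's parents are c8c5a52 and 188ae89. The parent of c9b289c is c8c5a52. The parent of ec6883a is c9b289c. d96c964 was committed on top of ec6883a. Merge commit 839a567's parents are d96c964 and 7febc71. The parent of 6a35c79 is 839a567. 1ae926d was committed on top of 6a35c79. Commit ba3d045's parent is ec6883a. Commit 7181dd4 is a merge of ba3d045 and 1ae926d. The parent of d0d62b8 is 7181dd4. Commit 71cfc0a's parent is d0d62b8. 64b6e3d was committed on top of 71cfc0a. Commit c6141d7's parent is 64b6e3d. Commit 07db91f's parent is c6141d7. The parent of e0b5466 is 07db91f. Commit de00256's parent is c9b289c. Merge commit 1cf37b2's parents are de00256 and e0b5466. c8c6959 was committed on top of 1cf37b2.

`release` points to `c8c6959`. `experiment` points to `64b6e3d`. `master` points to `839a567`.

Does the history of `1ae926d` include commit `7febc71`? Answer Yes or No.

Ancestors of 1ae926d (commits reachable by following parents): {188ae89, 1ae926d, 6a35c79, 7febc71, 839a567, c8c5a52, c9b289c, d96c964, ec6883a}.
7febc71 is in that set, so it is an ancestor of 1ae926d.

Yes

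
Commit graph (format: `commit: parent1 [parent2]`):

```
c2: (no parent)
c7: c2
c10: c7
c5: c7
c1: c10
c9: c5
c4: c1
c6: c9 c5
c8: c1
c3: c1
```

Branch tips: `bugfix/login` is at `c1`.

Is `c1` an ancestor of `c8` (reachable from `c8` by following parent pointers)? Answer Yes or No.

Yes

Ancestors of c8 (commits reachable by following parents): {c1, c10, c2, c7, c8}.
c1 is in that set, so it is an ancestor of c8.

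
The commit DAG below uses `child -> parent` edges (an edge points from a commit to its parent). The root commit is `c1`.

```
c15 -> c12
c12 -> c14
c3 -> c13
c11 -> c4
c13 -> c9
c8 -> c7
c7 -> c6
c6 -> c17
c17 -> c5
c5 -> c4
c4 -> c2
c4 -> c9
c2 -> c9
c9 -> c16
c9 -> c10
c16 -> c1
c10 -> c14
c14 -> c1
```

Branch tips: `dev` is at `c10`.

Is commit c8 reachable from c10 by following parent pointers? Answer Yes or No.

No

Ancestors of c10: {c1, c10, c14}.
c8 is not in that set, so it is not an ancestor of c10.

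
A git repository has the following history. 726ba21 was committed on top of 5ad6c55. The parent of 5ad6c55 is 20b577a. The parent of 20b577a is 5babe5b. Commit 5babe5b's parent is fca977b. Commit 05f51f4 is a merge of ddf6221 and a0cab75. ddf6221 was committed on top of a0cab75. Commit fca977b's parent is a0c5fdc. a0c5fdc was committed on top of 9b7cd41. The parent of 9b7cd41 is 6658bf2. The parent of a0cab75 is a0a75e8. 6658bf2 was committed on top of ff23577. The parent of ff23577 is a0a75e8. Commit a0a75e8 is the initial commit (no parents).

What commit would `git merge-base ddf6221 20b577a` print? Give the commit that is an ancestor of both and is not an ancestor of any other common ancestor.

Ancestors of ddf6221: {a0a75e8, a0cab75, ddf6221}.
Ancestors of 20b577a: {20b577a, 5babe5b, 6658bf2, 9b7cd41, a0a75e8, a0c5fdc, fca977b, ff23577}.
Common ancestors: {a0a75e8}.
The only common ancestor is a0a75e8, so it is the merge base.

a0a75e8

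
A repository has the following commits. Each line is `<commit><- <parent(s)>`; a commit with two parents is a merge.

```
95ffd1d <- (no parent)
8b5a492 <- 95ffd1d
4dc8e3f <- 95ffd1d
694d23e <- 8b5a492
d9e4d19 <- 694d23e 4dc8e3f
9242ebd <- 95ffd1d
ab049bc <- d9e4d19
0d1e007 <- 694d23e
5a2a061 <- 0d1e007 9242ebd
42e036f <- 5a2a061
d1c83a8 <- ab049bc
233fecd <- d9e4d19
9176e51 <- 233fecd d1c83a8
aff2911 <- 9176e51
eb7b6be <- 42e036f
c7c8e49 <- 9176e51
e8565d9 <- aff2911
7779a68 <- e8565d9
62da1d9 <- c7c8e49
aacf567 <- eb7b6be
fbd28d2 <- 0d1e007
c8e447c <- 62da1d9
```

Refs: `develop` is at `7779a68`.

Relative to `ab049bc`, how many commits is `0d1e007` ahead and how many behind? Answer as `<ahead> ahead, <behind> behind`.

Reachable from 0d1e007: {0d1e007, 694d23e, 8b5a492, 95ffd1d}.
Reachable from ab049bc: {4dc8e3f, 694d23e, 8b5a492, 95ffd1d, ab049bc, d9e4d19}.
Only in 0d1e007's history (ahead): {0d1e007} — 1.
Only in ab049bc's history (behind): {4dc8e3f, ab049bc, d9e4d19} — 3.

1 ahead, 3 behind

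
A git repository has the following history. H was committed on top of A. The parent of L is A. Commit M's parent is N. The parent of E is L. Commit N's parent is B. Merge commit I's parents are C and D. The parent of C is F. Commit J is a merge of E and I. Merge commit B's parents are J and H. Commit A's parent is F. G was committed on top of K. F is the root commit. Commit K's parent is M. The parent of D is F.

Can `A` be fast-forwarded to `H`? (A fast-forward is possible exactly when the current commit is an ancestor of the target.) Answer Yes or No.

A fast-forward from A to H is possible iff A is an ancestor of H.
Ancestors of H: {A, F, H}.
A is among them, so fast-forward is possible.

Yes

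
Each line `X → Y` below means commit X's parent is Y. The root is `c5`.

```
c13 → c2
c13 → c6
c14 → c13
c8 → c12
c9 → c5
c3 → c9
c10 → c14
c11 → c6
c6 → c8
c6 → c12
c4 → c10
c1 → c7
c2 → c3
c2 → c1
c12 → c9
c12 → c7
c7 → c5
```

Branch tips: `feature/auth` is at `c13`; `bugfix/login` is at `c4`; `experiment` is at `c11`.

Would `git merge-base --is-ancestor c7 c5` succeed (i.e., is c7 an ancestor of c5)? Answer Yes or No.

No

Ancestors of c5: {c5}.
c7 is not in that set, so it is not an ancestor of c5.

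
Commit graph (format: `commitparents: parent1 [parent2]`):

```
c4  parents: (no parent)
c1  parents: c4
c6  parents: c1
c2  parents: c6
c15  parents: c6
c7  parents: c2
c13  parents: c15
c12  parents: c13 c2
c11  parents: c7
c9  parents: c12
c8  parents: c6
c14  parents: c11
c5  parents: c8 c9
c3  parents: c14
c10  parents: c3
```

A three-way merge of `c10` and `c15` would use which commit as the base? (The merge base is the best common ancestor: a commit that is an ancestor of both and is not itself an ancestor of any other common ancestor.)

Ancestors of c10: {c1, c10, c11, c14, c2, c3, c4, c6, c7}.
Ancestors of c15: {c1, c15, c4, c6}.
Common ancestors: {c1, c4, c6}.
Among these, c6 is not an ancestor of any other common ancestor — it is the merge base.

c6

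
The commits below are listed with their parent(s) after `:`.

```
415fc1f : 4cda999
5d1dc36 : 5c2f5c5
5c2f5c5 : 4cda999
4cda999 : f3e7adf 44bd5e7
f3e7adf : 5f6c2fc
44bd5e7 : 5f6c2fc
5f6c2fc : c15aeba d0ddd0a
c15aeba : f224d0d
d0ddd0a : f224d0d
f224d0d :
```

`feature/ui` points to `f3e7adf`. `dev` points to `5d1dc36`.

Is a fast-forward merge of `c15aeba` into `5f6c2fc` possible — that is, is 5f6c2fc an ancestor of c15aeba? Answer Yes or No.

A fast-forward from 5f6c2fc to c15aeba is possible iff 5f6c2fc is an ancestor of c15aeba.
Ancestors of c15aeba: {c15aeba, f224d0d}.
5f6c2fc is not among them, so fast-forward is not possible.

No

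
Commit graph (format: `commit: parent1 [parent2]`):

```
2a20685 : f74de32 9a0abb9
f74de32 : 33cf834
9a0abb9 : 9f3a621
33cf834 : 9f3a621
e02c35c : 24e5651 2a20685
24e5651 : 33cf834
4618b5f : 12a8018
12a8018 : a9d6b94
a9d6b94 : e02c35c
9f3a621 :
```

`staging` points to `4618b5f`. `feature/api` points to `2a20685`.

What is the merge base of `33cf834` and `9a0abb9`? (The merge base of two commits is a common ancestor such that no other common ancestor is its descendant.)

Ancestors of 33cf834: {33cf834, 9f3a621}.
Ancestors of 9a0abb9: {9a0abb9, 9f3a621}.
Common ancestors: {9f3a621}.
The only common ancestor is 9f3a621, so it is the merge base.

9f3a621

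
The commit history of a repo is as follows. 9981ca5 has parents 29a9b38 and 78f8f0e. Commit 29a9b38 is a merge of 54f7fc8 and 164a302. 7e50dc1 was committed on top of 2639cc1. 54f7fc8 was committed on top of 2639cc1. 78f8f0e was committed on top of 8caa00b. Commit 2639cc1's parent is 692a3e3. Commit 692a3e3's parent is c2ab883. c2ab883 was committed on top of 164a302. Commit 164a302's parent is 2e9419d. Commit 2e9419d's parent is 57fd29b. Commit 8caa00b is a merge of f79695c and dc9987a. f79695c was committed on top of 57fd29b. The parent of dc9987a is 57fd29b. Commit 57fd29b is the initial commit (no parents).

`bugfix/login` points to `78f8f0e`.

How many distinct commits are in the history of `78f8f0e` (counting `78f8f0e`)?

5

Walking parent pointers from 78f8f0e: reachable set = {57fd29b, 78f8f0e, 8caa00b, dc9987a, f79695c}.
That is 5 commits.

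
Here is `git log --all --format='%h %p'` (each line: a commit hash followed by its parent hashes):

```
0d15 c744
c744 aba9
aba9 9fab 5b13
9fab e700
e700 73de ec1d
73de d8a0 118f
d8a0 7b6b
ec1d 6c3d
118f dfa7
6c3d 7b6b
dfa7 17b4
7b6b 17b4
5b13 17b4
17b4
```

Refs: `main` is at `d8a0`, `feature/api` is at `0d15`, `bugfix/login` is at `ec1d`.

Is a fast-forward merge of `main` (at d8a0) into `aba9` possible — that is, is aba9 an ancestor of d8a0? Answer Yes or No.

No

A fast-forward from aba9 to d8a0 is possible iff aba9 is an ancestor of d8a0.
Ancestors of d8a0: {17b4, 7b6b, d8a0}.
aba9 is not among them, so fast-forward is not possible.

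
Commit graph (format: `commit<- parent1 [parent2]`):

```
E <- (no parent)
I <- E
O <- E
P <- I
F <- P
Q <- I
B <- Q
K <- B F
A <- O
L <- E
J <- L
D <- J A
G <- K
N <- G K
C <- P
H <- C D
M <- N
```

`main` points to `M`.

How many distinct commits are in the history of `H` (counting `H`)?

Walking parent pointers from H: reachable set = {A, C, D, E, H, I, J, L, O, P}.
That is 10 commits.

10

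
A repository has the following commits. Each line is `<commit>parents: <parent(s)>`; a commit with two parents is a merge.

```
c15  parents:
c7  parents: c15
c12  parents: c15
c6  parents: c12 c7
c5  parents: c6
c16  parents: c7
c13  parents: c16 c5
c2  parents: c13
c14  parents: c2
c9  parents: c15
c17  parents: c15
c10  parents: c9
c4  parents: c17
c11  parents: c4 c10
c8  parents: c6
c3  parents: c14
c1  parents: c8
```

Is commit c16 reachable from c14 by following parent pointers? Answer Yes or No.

Yes

Ancestors of c14 (commits reachable by following parents): {c12, c13, c14, c15, c16, c2, c5, c6, c7}.
c16 is in that set, so it is an ancestor of c14.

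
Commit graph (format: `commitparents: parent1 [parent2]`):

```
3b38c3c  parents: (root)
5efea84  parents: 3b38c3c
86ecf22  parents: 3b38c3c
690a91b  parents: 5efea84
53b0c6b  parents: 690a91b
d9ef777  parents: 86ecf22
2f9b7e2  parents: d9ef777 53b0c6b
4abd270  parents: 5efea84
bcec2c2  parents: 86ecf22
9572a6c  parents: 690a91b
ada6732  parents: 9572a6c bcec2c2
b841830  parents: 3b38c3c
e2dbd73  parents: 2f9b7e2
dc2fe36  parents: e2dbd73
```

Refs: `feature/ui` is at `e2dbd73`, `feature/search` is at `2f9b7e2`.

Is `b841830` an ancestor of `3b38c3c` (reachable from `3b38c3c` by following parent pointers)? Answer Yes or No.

Ancestors of 3b38c3c: {3b38c3c}.
b841830 is not in that set, so it is not an ancestor of 3b38c3c.

No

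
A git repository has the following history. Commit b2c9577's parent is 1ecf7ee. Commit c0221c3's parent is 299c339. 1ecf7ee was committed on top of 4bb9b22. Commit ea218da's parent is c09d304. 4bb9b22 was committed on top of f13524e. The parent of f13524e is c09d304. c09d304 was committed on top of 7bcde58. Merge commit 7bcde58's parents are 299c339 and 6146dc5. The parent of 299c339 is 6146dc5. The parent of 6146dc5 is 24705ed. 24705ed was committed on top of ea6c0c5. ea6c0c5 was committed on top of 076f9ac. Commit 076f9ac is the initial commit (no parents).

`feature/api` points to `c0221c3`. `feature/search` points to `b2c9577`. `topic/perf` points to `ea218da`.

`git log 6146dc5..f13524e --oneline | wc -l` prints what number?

Reachable from f13524e: {076f9ac, 24705ed, 299c339, 6146dc5, 7bcde58, c09d304, ea6c0c5, f13524e}.
Reachable from 6146dc5: {076f9ac, 24705ed, 6146dc5, ea6c0c5}.
In f13524e's history but not 6146dc5's: {299c339, 7bcde58, c09d304, f13524e} — 4 commits.

4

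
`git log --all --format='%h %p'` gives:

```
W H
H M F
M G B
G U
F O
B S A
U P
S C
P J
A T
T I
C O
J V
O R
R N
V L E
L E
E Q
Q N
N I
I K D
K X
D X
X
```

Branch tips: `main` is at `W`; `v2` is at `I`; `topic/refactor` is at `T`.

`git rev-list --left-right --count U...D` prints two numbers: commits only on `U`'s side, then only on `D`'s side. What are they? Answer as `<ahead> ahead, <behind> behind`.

Reachable from U: {D, E, I, J, K, L, N, P, Q, U, V, X}.
Reachable from D: {D, X}.
Only in U's history (ahead): {E, I, J, K, L, N, P, Q, U, V} — 10.
Only in D's history (behind): {} — 0.

10 ahead, 0 behind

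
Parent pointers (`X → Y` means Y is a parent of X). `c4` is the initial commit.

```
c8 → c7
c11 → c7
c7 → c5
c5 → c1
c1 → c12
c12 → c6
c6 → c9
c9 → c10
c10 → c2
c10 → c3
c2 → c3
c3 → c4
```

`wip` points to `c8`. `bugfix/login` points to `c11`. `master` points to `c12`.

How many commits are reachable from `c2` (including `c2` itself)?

Walking parent pointers from c2: reachable set = {c2, c3, c4}.
That is 3 commits.

3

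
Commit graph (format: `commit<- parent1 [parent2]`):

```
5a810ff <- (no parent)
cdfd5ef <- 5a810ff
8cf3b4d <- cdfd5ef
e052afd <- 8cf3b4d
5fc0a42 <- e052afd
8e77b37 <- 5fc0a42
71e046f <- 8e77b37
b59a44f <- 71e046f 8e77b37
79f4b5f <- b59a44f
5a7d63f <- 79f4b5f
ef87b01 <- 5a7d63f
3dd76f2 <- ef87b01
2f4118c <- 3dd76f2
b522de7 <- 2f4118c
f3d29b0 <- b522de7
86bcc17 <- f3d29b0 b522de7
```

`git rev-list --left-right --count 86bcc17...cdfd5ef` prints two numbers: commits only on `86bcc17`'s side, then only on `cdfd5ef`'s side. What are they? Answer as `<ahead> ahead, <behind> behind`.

14 ahead, 0 behind

Reachable from 86bcc17: {2f4118c, 3dd76f2, 5a7d63f, 5a810ff, 5fc0a42, 71e046f, 79f4b5f, 86bcc17, 8cf3b4d, 8e77b37, b522de7, b59a44f, cdfd5ef, e052afd, ef87b01, f3d29b0}.
Reachable from cdfd5ef: {5a810ff, cdfd5ef}.
Only in 86bcc17's history (ahead): {2f4118c, 3dd76f2, 5a7d63f, 5fc0a42, 71e046f, 79f4b5f, 86bcc17, 8cf3b4d, 8e77b37, b522de7, b59a44f, e052afd, ef87b01, f3d29b0} — 14.
Only in cdfd5ef's history (behind): {} — 0.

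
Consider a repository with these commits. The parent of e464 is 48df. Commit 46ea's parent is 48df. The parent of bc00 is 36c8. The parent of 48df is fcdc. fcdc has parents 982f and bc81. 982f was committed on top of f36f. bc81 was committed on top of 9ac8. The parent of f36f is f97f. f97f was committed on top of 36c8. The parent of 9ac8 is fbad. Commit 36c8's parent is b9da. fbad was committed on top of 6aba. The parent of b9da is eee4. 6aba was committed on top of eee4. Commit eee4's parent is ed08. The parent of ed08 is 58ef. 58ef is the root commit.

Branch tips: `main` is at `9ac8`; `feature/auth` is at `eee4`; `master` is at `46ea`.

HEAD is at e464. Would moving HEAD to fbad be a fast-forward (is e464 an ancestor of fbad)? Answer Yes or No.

No

A fast-forward from e464 to fbad is possible iff e464 is an ancestor of fbad.
Ancestors of fbad: {58ef, 6aba, ed08, eee4, fbad}.
e464 is not among them, so fast-forward is not possible.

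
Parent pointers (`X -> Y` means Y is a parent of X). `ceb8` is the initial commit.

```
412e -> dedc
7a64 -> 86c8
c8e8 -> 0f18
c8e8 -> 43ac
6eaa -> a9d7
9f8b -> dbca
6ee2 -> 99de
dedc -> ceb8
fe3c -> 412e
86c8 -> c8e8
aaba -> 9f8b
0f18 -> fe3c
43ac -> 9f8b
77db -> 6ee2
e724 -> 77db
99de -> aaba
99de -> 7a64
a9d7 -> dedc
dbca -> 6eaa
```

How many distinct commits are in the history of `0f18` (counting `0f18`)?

5

Walking parent pointers from 0f18: reachable set = {0f18, 412e, ceb8, dedc, fe3c}.
That is 5 commits.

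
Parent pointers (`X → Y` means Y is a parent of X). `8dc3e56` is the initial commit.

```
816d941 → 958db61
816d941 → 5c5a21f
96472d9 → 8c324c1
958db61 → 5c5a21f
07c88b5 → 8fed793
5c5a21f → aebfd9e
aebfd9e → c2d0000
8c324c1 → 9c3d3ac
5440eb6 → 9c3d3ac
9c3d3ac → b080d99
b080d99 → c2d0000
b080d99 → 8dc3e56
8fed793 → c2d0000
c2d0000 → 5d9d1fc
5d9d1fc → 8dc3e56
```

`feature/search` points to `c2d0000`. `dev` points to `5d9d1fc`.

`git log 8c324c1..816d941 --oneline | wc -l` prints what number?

Reachable from 816d941: {5c5a21f, 5d9d1fc, 816d941, 8dc3e56, 958db61, aebfd9e, c2d0000}.
Reachable from 8c324c1: {5d9d1fc, 8c324c1, 8dc3e56, 9c3d3ac, b080d99, c2d0000}.
In 816d941's history but not 8c324c1's: {5c5a21f, 816d941, 958db61, aebfd9e} — 4 commits.

4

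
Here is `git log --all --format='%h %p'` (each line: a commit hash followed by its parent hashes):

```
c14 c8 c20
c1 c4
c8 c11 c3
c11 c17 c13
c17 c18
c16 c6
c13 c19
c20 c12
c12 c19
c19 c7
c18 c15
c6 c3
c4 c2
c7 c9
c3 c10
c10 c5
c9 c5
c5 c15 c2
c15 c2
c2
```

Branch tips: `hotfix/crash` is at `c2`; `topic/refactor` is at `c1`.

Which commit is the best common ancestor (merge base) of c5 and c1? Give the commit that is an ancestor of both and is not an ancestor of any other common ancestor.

c2

Ancestors of c5: {c15, c2, c5}.
Ancestors of c1: {c1, c2, c4}.
Common ancestors: {c2}.
The only common ancestor is c2, so it is the merge base.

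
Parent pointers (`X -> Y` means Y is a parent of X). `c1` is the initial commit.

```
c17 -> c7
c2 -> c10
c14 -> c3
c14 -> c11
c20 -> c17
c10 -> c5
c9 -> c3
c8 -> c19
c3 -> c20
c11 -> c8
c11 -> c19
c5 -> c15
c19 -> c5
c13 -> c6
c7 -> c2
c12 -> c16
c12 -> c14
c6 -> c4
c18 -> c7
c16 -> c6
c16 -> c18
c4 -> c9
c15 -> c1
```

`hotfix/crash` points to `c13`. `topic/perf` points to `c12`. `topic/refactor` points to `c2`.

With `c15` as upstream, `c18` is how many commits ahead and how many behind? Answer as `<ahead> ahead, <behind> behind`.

Reachable from c18: {c1, c10, c15, c18, c2, c5, c7}.
Reachable from c15: {c1, c15}.
Only in c18's history (ahead): {c10, c18, c2, c5, c7} — 5.
Only in c15's history (behind): {} — 0.

5 ahead, 0 behind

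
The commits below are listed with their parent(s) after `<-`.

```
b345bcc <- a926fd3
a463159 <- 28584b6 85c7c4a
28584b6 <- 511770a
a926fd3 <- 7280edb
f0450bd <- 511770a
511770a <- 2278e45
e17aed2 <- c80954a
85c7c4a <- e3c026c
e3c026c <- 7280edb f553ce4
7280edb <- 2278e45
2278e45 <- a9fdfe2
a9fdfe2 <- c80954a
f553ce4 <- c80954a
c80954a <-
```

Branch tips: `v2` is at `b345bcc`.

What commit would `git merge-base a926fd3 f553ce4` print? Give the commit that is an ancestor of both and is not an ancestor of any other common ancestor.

c80954a

Ancestors of a926fd3: {2278e45, 7280edb, a926fd3, a9fdfe2, c80954a}.
Ancestors of f553ce4: {c80954a, f553ce4}.
Common ancestors: {c80954a}.
The only common ancestor is c80954a, so it is the merge base.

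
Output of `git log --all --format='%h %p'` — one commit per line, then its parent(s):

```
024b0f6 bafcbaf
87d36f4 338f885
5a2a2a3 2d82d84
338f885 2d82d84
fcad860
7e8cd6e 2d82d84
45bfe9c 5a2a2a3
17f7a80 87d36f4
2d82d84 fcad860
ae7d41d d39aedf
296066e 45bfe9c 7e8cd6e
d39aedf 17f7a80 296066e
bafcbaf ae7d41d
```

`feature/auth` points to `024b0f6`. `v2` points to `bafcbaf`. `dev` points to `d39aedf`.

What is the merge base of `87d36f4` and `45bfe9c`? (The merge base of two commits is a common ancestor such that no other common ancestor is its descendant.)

2d82d84

Ancestors of 87d36f4: {2d82d84, 338f885, 87d36f4, fcad860}.
Ancestors of 45bfe9c: {2d82d84, 45bfe9c, 5a2a2a3, fcad860}.
Common ancestors: {2d82d84, fcad860}.
Among these, 2d82d84 is not an ancestor of any other common ancestor — it is the merge base.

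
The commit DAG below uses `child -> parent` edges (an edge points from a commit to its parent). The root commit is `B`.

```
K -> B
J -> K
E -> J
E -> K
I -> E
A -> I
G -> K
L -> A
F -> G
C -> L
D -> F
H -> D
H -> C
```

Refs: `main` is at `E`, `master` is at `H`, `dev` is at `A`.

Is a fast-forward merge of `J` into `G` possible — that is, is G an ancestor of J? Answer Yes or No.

No

A fast-forward from G to J is possible iff G is an ancestor of J.
Ancestors of J: {B, J, K}.
G is not among them, so fast-forward is not possible.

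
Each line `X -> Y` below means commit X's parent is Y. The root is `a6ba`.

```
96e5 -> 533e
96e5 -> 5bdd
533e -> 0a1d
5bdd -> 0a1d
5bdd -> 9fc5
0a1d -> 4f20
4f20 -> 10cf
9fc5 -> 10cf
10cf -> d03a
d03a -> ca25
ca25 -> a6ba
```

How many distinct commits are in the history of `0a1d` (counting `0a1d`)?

Walking parent pointers from 0a1d: reachable set = {0a1d, 10cf, 4f20, a6ba, ca25, d03a}.
That is 6 commits.

6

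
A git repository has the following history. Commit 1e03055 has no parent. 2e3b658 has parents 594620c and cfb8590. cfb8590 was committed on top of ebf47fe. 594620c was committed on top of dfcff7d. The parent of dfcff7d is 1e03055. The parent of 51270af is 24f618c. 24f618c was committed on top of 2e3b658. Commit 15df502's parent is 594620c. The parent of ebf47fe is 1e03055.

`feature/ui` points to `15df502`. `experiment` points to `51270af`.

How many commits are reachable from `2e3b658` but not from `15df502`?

3

Reachable from 2e3b658: {1e03055, 2e3b658, 594620c, cfb8590, dfcff7d, ebf47fe}.
Reachable from 15df502: {15df502, 1e03055, 594620c, dfcff7d}.
In 2e3b658's history but not 15df502's: {2e3b658, cfb8590, ebf47fe} — 3 commits.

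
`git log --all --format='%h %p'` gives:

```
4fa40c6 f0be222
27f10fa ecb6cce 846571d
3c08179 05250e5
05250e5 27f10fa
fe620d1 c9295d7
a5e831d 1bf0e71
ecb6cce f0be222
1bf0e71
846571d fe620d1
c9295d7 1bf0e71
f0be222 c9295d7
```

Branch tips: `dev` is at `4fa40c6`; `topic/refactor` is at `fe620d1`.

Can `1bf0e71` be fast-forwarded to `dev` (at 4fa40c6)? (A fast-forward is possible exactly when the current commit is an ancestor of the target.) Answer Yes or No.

Yes

A fast-forward from 1bf0e71 to 4fa40c6 is possible iff 1bf0e71 is an ancestor of 4fa40c6.
Ancestors of 4fa40c6: {1bf0e71, 4fa40c6, c9295d7, f0be222}.
1bf0e71 is among them, so fast-forward is possible.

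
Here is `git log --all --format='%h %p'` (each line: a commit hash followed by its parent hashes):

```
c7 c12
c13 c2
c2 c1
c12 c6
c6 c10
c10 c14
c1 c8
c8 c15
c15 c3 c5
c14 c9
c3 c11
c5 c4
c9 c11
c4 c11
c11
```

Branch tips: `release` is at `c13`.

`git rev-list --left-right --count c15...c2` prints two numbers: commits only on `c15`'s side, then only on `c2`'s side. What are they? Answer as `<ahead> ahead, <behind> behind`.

0 ahead, 3 behind

Reachable from c15: {c11, c15, c3, c4, c5}.
Reachable from c2: {c1, c11, c15, c2, c3, c4, c5, c8}.
Only in c15's history (ahead): {} — 0.
Only in c2's history (behind): {c1, c2, c8} — 3.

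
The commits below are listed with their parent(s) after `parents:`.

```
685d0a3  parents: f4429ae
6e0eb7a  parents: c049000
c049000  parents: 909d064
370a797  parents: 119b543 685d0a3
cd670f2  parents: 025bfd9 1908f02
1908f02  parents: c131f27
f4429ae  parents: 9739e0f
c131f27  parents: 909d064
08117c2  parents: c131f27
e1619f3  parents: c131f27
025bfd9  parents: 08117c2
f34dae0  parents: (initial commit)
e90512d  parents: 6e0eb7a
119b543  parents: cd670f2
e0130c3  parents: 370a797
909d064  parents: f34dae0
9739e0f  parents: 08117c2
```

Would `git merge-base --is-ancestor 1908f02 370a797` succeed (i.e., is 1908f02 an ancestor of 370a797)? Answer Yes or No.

Ancestors of 370a797 (commits reachable by following parents): {025bfd9, 08117c2, 119b543, 1908f02, 370a797, 685d0a3, 909d064, 9739e0f, c131f27, cd670f2, f34dae0, f4429ae}.
1908f02 is in that set, so it is an ancestor of 370a797.

Yes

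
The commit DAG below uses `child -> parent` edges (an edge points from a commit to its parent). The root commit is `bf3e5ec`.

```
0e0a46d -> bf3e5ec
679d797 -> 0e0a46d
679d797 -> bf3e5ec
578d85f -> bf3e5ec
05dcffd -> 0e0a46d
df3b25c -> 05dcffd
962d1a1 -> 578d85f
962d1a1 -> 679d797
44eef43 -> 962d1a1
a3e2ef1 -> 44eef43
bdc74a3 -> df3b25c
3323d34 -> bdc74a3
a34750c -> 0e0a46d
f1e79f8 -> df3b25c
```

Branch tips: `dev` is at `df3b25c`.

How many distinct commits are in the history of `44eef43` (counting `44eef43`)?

Walking parent pointers from 44eef43: reachable set = {0e0a46d, 44eef43, 578d85f, 679d797, 962d1a1, bf3e5ec}.
That is 6 commits.

6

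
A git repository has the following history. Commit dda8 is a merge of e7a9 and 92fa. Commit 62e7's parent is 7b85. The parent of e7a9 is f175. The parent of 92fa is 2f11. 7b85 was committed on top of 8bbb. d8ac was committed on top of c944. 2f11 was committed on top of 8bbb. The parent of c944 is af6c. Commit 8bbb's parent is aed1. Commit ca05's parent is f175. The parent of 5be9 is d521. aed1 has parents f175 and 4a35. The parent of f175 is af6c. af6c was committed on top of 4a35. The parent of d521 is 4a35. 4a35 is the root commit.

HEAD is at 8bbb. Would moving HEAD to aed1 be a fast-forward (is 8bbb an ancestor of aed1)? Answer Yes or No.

A fast-forward from 8bbb to aed1 is possible iff 8bbb is an ancestor of aed1.
Ancestors of aed1: {4a35, aed1, af6c, f175}.
8bbb is not among them, so fast-forward is not possible.

No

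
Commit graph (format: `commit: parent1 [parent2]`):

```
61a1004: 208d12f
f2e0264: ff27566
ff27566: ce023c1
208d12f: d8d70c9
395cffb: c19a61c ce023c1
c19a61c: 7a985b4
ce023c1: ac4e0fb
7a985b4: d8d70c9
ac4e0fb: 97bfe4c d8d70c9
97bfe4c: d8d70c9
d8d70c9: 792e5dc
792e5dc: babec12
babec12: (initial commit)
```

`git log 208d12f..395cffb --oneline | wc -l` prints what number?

6

Reachable from 395cffb: {395cffb, 792e5dc, 7a985b4, 97bfe4c, ac4e0fb, babec12, c19a61c, ce023c1, d8d70c9}.
Reachable from 208d12f: {208d12f, 792e5dc, babec12, d8d70c9}.
In 395cffb's history but not 208d12f's: {395cffb, 7a985b4, 97bfe4c, ac4e0fb, c19a61c, ce023c1} — 6 commits.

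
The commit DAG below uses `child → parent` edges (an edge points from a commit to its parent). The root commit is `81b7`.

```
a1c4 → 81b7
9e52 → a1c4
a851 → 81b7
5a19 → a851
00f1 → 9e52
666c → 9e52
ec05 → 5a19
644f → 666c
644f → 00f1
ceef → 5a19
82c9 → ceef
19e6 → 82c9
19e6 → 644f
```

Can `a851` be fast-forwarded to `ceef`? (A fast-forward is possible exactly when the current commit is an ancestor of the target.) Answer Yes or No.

A fast-forward from a851 to ceef is possible iff a851 is an ancestor of ceef.
Ancestors of ceef: {5a19, 81b7, a851, ceef}.
a851 is among them, so fast-forward is possible.

Yes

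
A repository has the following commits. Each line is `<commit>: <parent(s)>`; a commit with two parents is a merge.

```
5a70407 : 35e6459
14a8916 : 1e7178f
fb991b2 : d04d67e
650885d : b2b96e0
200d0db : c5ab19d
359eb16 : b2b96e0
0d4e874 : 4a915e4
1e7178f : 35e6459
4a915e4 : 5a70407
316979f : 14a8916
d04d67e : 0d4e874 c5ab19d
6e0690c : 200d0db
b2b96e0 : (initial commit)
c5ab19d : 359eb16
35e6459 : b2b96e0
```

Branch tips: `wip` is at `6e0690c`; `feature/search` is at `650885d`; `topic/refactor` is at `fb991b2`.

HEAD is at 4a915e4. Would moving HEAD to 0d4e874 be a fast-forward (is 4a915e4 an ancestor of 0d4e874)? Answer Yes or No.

Yes

A fast-forward from 4a915e4 to 0d4e874 is possible iff 4a915e4 is an ancestor of 0d4e874.
Ancestors of 0d4e874: {0d4e874, 35e6459, 4a915e4, 5a70407, b2b96e0}.
4a915e4 is among them, so fast-forward is possible.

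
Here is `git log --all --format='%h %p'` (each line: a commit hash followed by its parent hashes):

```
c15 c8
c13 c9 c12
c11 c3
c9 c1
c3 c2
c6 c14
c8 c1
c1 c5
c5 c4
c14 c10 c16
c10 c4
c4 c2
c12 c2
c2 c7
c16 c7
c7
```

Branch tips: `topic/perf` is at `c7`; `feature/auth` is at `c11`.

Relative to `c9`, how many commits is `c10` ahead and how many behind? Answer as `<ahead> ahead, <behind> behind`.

Reachable from c10: {c10, c2, c4, c7}.
Reachable from c9: {c1, c2, c4, c5, c7, c9}.
Only in c10's history (ahead): {c10} — 1.
Only in c9's history (behind): {c1, c5, c9} — 3.

1 ahead, 3 behind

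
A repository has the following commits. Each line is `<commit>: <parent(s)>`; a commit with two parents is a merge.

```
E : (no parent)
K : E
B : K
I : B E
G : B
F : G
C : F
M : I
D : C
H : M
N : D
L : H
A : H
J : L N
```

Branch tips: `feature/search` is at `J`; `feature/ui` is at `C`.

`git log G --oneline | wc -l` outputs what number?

4

Walking parent pointers from G: reachable set = {B, E, G, K}.
That is 4 commits.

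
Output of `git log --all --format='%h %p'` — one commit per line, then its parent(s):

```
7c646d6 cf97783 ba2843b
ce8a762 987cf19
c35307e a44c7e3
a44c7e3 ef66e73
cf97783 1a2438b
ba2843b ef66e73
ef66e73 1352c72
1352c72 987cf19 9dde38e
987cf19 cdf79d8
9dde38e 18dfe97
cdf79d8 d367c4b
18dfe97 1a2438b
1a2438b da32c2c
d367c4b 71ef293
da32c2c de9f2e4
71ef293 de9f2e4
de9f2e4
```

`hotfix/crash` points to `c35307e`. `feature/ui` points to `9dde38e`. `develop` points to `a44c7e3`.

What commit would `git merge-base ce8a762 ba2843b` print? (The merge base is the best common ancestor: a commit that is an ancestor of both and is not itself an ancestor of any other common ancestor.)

Ancestors of ce8a762: {71ef293, 987cf19, cdf79d8, ce8a762, d367c4b, de9f2e4}.
Ancestors of ba2843b: {1352c72, 18dfe97, 1a2438b, 71ef293, 987cf19, 9dde38e, ba2843b, cdf79d8, d367c4b, da32c2c, de9f2e4, ef66e73}.
Common ancestors: {71ef293, 987cf19, cdf79d8, d367c4b, de9f2e4}.
Among these, 987cf19 is not an ancestor of any other common ancestor — it is the merge base.

987cf19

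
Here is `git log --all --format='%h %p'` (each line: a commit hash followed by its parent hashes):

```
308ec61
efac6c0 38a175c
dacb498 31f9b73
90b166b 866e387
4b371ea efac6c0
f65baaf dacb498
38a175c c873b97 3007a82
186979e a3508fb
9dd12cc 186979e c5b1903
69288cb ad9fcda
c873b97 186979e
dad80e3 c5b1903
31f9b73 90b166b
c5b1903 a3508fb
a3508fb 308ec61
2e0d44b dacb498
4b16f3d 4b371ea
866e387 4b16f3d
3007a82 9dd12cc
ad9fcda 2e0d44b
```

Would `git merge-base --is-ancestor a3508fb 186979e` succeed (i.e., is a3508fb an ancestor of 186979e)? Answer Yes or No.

Ancestors of 186979e (commits reachable by following parents): {186979e, 308ec61, a3508fb}.
a3508fb is in that set, so it is an ancestor of 186979e.

Yes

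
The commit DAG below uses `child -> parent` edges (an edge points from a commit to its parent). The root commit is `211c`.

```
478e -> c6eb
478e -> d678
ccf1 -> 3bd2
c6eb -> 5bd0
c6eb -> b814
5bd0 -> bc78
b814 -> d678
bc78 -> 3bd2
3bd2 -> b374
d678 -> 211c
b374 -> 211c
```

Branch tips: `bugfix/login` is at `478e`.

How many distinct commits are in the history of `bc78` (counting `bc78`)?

Walking parent pointers from bc78: reachable set = {211c, 3bd2, b374, bc78}.
That is 4 commits.

4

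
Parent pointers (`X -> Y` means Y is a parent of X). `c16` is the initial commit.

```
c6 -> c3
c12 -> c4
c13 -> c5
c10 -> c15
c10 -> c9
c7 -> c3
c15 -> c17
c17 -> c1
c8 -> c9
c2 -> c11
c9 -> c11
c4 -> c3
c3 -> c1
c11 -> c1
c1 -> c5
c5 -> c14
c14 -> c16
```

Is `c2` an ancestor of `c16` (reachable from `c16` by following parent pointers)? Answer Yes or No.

No

Ancestors of c16: {c16}.
c2 is not in that set, so it is not an ancestor of c16.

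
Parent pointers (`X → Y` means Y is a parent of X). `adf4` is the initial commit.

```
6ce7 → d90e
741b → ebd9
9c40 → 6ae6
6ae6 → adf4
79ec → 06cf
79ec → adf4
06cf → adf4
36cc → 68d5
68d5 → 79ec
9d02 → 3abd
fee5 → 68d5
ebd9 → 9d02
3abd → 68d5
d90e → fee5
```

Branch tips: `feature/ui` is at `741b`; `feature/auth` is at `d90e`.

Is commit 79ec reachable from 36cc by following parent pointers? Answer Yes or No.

Yes

Ancestors of 36cc (commits reachable by following parents): {06cf, 36cc, 68d5, 79ec, adf4}.
79ec is in that set, so it is an ancestor of 36cc.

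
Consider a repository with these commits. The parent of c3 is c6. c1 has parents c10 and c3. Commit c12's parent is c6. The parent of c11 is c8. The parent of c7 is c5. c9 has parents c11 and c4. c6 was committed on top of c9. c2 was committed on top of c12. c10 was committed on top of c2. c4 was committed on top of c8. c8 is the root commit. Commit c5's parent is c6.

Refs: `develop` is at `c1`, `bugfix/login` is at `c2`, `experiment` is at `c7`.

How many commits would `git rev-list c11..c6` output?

3

Reachable from c6: {c11, c4, c6, c8, c9}.
Reachable from c11: {c11, c8}.
In c6's history but not c11's: {c4, c6, c9} — 3 commits.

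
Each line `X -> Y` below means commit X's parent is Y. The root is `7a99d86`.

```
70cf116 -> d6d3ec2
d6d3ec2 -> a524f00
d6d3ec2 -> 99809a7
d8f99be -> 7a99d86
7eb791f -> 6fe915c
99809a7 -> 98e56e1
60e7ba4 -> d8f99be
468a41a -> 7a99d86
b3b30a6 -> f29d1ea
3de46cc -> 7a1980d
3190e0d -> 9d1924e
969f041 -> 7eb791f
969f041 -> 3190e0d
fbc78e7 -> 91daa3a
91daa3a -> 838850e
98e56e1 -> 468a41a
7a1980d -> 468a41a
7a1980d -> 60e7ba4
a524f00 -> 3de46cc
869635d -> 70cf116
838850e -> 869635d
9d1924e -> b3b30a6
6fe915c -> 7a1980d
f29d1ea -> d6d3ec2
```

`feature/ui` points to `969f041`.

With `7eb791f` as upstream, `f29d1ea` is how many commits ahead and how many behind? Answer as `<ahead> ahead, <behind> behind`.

Reachable from f29d1ea: {3de46cc, 468a41a, 60e7ba4, 7a1980d, 7a99d86, 98e56e1, 99809a7, a524f00, d6d3ec2, d8f99be, f29d1ea}.
Reachable from 7eb791f: {468a41a, 60e7ba4, 6fe915c, 7a1980d, 7a99d86, 7eb791f, d8f99be}.
Only in f29d1ea's history (ahead): {3de46cc, 98e56e1, 99809a7, a524f00, d6d3ec2, f29d1ea} — 6.
Only in 7eb791f's history (behind): {6fe915c, 7eb791f} — 2.

6 ahead, 2 behind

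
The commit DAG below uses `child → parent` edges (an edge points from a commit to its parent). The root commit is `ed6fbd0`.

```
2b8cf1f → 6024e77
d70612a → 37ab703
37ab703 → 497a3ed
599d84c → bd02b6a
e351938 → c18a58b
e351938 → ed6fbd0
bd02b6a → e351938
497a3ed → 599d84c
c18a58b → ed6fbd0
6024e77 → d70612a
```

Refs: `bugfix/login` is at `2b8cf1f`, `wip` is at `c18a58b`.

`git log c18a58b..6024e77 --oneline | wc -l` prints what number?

Reachable from 6024e77: {37ab703, 497a3ed, 599d84c, 6024e77, bd02b6a, c18a58b, d70612a, e351938, ed6fbd0}.
Reachable from c18a58b: {c18a58b, ed6fbd0}.
In 6024e77's history but not c18a58b's: {37ab703, 497a3ed, 599d84c, 6024e77, bd02b6a, d70612a, e351938} — 7 commits.

7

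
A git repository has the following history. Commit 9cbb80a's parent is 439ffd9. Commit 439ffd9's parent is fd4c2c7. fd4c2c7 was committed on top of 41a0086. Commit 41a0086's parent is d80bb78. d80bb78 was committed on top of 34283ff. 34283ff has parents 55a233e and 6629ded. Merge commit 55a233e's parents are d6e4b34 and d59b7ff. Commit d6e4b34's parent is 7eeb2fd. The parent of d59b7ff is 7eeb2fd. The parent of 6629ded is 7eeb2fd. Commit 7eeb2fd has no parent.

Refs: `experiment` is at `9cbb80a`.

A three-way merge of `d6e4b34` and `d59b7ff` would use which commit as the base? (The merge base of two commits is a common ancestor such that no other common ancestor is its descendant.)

Ancestors of d6e4b34: {7eeb2fd, d6e4b34}.
Ancestors of d59b7ff: {7eeb2fd, d59b7ff}.
Common ancestors: {7eeb2fd}.
The only common ancestor is 7eeb2fd, so it is the merge base.

7eeb2fd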